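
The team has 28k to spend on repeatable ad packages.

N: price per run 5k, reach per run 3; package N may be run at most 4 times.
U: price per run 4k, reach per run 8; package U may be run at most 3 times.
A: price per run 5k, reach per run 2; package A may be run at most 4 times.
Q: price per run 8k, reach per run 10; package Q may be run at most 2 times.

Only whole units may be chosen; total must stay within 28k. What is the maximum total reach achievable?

Take 3×U and 2×Q: price 28 ≤ 28, reach 3·8 + 2·10 = 44.
U has the best ratio (8/4) and is taken to its limit of 3; remaining capacity is filled optimally with the others.

44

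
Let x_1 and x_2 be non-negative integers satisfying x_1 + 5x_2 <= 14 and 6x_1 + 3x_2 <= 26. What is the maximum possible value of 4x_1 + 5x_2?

22

Relaxing integrality, the LP optimum is 23.78 at (x_1,x_2) = (3.26, 2.15), which is not an integer point.
(x_1,x_2)=(3,2): 1·3+5·2=13≤14, 6·3+3·2=24≤26, objective 22.
(x_1,x_2)=(2,2): 1·2+5·2=12≤14, 6·2+3·2=18≤26, objective 18.
(x_1,x_2)=(3,1): 1·3+5·1=8≤14, 6·3+3·1=21≤26, objective 17.
No feasible integer point exceeds 22.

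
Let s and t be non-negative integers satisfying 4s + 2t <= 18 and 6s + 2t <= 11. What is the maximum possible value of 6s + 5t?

(s,t)=(0,5) is feasible, giving 25.
(s,t)=(0,4) is feasible, giving 20.
No feasible integer point exceeds 25.

25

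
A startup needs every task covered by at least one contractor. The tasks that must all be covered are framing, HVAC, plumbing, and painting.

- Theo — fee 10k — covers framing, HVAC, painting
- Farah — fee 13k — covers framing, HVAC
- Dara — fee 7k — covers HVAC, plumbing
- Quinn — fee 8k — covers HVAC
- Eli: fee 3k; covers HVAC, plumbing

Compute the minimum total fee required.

Choose Theo and Eli: together they cover framing, HVAC, plumbing, painting — every task.
Total fee: 10 + 3 = 13.
No cover costs less than 13.

13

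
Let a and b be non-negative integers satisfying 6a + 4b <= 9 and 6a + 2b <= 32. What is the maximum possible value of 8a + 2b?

Relaxing integrality, the LP optimum is 12.00 at (a,b) = (1.5, 0), which is not an integer point.
(a,b)=(1,0): 6·1+4·0=6≤9, 6·1+2·0=6≤32, objective 8.
(a,b)=(0,1): 6·0+4·1=4≤9, 6·0+2·1=2≤32, objective 2.
The best lattice point is (1,0), giving 8.

8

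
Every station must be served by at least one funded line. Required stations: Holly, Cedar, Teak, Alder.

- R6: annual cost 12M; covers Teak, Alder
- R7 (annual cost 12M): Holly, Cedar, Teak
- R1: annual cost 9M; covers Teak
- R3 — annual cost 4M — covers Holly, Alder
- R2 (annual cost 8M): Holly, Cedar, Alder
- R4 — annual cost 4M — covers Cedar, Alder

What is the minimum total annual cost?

The greedy cost-per-new-station heuristic would pick R3, R4, and R1 for 17, but a cheaper cover exists.
Choose R7 and R3: together they cover Holly, Cedar, Teak, Alder — every station.
Total annual cost: 12 + 4 = 16.
No cover costs less than 16.

16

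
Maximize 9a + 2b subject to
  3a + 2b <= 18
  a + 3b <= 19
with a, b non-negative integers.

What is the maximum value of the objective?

(a,b)=(6,0) is feasible, giving 54.
(a,b)=(5,1) is feasible, giving 47.
(a,b)=(5,0) is feasible, giving 45.
Maximum is 54 at (a,b)=(6,0).

54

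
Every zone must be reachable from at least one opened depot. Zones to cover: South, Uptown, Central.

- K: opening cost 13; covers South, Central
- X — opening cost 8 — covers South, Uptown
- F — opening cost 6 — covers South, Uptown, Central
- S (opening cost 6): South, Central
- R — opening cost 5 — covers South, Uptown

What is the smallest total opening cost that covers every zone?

F alone covers South, Uptown, Central — every zone.
Total opening cost: 6.

6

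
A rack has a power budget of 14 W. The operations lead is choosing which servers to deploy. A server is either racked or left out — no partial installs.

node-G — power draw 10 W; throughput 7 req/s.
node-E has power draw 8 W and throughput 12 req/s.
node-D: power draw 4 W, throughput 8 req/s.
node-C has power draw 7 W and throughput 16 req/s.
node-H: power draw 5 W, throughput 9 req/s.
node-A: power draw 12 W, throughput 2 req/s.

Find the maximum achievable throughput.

25

node-C + node-H: power draw 7 + 5 = 12 ≤ 14, throughput 16 + 9 = 25.
node-D + node-C: power draw 4 + 7 = 11 ≤ 14, throughput 8 + 16 = 24.
node-E + node-H: power draw 8 + 5 = 13 ≤ 14, throughput 12 + 9 = 21.
Best is node-C and node-H with total throughput 25.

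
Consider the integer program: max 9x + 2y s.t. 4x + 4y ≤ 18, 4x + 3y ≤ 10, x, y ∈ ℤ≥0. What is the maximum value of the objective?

18

The continuous relaxation peaks at (2.5, 0) with value 22.50; rounding to a feasible lattice point costs some objective.
(x,y)=(2,0) is feasible, giving 18.
(x,y)=(1,1) is feasible, giving 11.
(x,y)=(1,0) is feasible, giving 9.
The best lattice point is (2,0), giving 18.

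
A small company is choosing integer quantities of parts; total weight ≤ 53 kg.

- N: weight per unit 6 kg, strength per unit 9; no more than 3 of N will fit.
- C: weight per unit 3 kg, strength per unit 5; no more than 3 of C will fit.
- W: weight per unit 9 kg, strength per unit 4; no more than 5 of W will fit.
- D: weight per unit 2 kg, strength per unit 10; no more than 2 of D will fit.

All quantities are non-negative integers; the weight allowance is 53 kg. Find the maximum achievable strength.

70

D has the best ratio (10/2); taking only D gives at most 2×10 = 20 (stopped by the supply cap of 2).
Mixing does better — 3×N, 3×C, 2×W, and 2×D: weight 49 ≤ 53, strength 3·9 + 3·5 + 2·4 + 2·10 = 70.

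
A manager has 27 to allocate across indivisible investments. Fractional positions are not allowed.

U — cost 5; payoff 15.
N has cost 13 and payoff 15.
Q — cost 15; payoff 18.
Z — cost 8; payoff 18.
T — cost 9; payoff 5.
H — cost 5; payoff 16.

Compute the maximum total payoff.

54

U + Q + H: cost 5 + 15 + 5 = 25 ≤ 27, payoff 15 + 18 + 16 = 49.
U + Z + T + H: cost 5 + 8 + 9 + 5 = 27 ≤ 27, payoff 15 + 18 + 5 + 16 = 54.
U + Z + H: cost 5 + 8 + 5 = 18 ≤ 27, payoff 15 + 18 + 16 = 49.
Best is U, Z, T, and H with total payoff 54.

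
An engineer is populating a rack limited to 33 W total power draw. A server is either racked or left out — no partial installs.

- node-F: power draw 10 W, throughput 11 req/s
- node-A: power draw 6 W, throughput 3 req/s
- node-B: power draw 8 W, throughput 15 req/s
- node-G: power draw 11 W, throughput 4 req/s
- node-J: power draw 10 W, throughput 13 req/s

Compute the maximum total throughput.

39

node-F + node-B + node-J: power draw 10 + 8 + 10 = 28 ≤ 33, throughput 11 + 15 + 13 = 39.
node-A + node-B + node-J: power draw 6 + 8 + 10 = 24 ≤ 33, throughput 3 + 15 + 13 = 31.
node-B + node-G + node-J: power draw 8 + 11 + 10 = 29 ≤ 33, throughput 15 + 4 + 13 = 32.
Best is node-F, node-B, and node-J with total throughput 39.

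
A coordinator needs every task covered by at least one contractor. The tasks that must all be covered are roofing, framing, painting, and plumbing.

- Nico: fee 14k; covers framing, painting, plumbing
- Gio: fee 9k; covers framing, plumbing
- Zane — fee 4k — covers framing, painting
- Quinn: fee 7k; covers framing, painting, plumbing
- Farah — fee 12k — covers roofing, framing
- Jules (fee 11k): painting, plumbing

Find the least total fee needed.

19

The greedy cost-per-new-task heuristic would pick Zane, Quinn, and Farah for 23, but a cheaper cover exists.
Choose Quinn and Farah: together they cover roofing, framing, painting, plumbing — every task.
Total fee: 7 + 12 = 19.
No cover costs less than 19.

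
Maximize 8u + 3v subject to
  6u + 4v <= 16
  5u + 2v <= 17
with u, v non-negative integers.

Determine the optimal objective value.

19

(u,v)=(2,1): 6·2+4·1=16≤16, 5·2+2·1=12≤17, objective 19.
(u,v)=(2,0): 6·2+4·0=12≤16, 5·2+2·0=10≤17, objective 16.
(u,v)=(1,2): 6·1+4·2=14≤16, 5·1+2·2=9≤17, objective 14.
Maximum is 19 at (u,v)=(2,1).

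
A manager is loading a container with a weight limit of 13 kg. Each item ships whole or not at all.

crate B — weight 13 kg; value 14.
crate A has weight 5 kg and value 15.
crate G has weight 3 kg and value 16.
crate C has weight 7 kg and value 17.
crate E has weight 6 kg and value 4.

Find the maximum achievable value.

33

Allowing fractional choices, the relaxed optimum would be about 43.1, but items are indivisible.
crate A + crate G: weight 5 + 3 = 8 ≤ 13, value 15 + 16 = 31.
crate G + crate C: weight 3 + 7 = 10 ≤ 13, value 16 + 17 = 33.
crate A + crate C: weight 5 + 7 = 12 ≤ 13, value 15 + 17 = 32.
Best is crate G and crate C with total value 33.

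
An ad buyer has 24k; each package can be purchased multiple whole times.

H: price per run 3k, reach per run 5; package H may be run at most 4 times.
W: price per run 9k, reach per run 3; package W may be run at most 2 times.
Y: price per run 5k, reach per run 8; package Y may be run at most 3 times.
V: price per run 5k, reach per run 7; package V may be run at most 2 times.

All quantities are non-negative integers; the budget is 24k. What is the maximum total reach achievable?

39

Take 3×H and 3×Y: price 24 ≤ 24, reach 3·5 + 3·8 = 39.
No other integer combination yields more.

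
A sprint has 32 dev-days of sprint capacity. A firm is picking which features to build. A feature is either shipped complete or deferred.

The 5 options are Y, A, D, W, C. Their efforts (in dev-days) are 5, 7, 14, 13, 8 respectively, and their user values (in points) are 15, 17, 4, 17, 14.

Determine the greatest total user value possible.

49

Allowing fractional choices, the relaxed optimum would be about 61.7, but features are indivisible.
A + W + C: effort 7 + 13 + 8 = 28 ≤ 32, user value 17 + 17 + 14 = 48.
Y + A + W: effort 5 + 7 + 13 = 25 ≤ 32, user value 15 + 17 + 17 = 49.
Y + A + C: effort 5 + 7 + 8 = 20 ≤ 32, user value 15 + 17 + 14 = 46.
Best is Y, A, and W with total user value 49.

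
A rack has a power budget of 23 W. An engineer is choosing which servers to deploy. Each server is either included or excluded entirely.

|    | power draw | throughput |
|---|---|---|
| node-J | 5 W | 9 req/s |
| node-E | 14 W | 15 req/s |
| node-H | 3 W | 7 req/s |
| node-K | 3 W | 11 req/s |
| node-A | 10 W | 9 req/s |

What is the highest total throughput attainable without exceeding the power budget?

node-J + node-E + node-K: power draw 5 + 14 + 3 = 22 ≤ 23, throughput 9 + 15 + 11 = 35.
node-J + node-H + node-K + node-A: power draw 5 + 3 + 3 + 10 = 21 ≤ 23, throughput 9 + 7 + 11 + 9 = 36.
node-E + node-H + node-K: power draw 14 + 3 + 3 = 20 ≤ 23, throughput 15 + 7 + 11 = 33.
Best is node-J, node-H, node-K, and node-A with total throughput 36.

36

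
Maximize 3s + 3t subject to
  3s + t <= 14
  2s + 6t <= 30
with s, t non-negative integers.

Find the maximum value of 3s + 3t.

21

The continuous relaxation peaks at (3.38, 3.88) with value 21.75; rounding to a feasible lattice point costs some objective.
(s,t)=(3,4) is feasible, giving 21.
(s,t)=(2,4) is feasible, giving 18.
(s,t)=(4,2) is feasible, giving 18.
(s,t)=(3,3) is feasible, giving 18.
No feasible integer point exceeds 21.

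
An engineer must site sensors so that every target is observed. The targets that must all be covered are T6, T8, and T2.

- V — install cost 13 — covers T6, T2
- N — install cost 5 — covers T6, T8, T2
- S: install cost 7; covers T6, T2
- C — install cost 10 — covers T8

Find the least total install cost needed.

5

This is a weighted set-cover instance.
N alone covers T6, T8, T2 — every target.
Total install cost: 5.
No cover costs less than 5.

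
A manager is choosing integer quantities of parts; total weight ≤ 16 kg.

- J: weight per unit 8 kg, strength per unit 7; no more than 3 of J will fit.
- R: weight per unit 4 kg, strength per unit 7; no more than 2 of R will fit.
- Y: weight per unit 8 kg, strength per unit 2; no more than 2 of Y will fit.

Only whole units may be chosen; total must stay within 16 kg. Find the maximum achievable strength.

21

1×J and 2×R: weight 16 ≤ 16, strength 1·7 + 2·7 = 21.
2×R and 1×Y: weight 16 ≤ 16, strength 2·7 + 1·2 = 16.
Best is 21.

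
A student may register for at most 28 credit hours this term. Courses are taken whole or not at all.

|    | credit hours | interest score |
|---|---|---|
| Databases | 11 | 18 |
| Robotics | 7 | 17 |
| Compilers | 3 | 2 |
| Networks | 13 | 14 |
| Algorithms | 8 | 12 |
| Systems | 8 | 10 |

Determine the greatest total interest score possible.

47

Take Databases, Robotics, and Algorithms: credit hours 11 + 7 + 8 = 26 ≤ 28, interest score 18 + 17 + 12 = 47.
No other feasible combination does better.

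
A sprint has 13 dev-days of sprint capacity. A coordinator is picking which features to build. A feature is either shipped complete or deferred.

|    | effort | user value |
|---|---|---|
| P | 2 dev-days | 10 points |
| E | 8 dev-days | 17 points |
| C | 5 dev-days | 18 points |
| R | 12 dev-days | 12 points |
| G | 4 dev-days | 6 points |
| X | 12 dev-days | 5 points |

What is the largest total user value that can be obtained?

35

This is a 0-1 knapsack instance.
Allowing fractional choices, the relaxed optimum would be about 40.8, but features are indivisible.
P + C: effort 2 + 5 = 7 ≤ 13, user value 10 + 18 = 28.
E + C: effort 8 + 5 = 13 ≤ 13, user value 17 + 18 = 35.
P + C + G: effort 2 + 5 + 4 = 11 ≤ 13, user value 10 + 18 + 6 = 34.
Best is E and C with total user value 35.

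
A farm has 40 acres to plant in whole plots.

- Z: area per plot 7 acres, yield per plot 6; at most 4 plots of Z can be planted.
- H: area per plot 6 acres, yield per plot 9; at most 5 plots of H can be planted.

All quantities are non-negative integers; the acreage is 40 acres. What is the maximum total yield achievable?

51

This is a bounded integer knapsack.
1×Z and 5×H: area 37 ≤ 40, yield 1·6 + 5·9 = 51.
2×Z and 4×H: area 38 ≤ 40, yield 2·6 + 4·9 = 48.
Best is 51.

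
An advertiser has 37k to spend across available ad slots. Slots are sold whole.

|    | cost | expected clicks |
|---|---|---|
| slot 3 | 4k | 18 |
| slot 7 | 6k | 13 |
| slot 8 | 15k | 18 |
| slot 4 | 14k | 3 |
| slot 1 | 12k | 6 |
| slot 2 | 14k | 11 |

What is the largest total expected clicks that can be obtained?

55

This is an integer program with binary decision variables.
slot 3 + slot 7 + slot 8 + slot 1: cost 4 + 6 + 15 + 12 = 37 ≤ 37, expected clicks 18 + 13 + 18 + 6 = 55.
slot 3 + slot 7 + slot 8: cost 4 + 6 + 15 = 25 ≤ 37, expected clicks 18 + 13 + 18 = 49.
slot 3 + slot 7 + slot 1 + slot 2: cost 4 + 6 + 12 + 14 = 36 ≤ 37, expected clicks 18 + 13 + 6 + 11 = 48.
Best is slot 3, slot 7, slot 8, and slot 1 with total expected clicks 55.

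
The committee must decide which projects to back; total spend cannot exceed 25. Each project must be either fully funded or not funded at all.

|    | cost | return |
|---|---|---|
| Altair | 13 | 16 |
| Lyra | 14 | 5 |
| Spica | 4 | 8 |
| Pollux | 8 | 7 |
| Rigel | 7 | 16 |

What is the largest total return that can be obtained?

Treat it as a binary knapsack problem.
Altair + Spica + Rigel: cost 13 + 4 + 7 = 24 ≤ 25, return 16 + 8 + 16 = 40.
Spica + Pollux + Rigel: cost 4 + 8 + 7 = 19 ≤ 25, return 8 + 7 + 16 = 31.
Altair + Rigel: cost 13 + 7 = 20 ≤ 25, return 16 + 16 = 32.
Best is Altair, Spica, and Rigel with total return 40.

40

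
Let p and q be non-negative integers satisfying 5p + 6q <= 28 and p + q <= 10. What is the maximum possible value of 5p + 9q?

(p,q)=(2,3): 5·2+6·3=28≤28, 1·2+1·3=5≤10, objective 37.
(p,q)=(0,4): 5·0+6·4=24≤28, 1·0+1·4=4≤10, objective 36.
(p,q)=(3,2): 5·3+6·2=27≤28, 1·3+1·2=5≤10, objective 33.
The best lattice point is (2,3), giving 37.

37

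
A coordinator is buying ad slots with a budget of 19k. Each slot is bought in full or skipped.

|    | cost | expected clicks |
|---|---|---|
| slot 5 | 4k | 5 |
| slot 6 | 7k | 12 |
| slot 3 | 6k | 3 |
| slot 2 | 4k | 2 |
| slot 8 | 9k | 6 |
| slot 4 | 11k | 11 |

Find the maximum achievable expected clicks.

slot 5 + slot 6 + slot 3: cost 4 + 7 + 6 = 17 ≤ 19, expected clicks 5 + 12 + 3 = 20.
slot 6 + slot 4: cost 7 + 11 = 18 ≤ 19, expected clicks 12 + 11 = 23.
Best is slot 6 and slot 4 with total expected clicks 23.

23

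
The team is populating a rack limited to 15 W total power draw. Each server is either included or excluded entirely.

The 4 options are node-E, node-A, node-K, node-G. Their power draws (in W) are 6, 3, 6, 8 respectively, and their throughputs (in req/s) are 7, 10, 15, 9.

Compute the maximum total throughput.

Treat it as a binary knapsack problem.
node-E + node-A + node-K: power draw 6 + 3 + 6 = 15 ≤ 15, throughput 7 + 10 + 15 = 32.
node-A + node-K: power draw 3 + 6 = 9 ≤ 15, throughput 10 + 15 = 25.
Best is node-E, node-A, and node-K with total throughput 32.

32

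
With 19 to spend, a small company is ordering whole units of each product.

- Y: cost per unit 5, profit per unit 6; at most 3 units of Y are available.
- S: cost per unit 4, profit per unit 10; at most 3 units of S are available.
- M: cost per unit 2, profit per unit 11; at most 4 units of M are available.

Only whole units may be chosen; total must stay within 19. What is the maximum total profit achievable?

This is a bounded integer knapsack.
Take 2×S and 4×M: cost 16 ≤ 19, profit 2·10 + 4·11 = 64.
M has the best ratio (11/2) and is taken to its limit of 4; remaining capacity is filled optimally with the others.

64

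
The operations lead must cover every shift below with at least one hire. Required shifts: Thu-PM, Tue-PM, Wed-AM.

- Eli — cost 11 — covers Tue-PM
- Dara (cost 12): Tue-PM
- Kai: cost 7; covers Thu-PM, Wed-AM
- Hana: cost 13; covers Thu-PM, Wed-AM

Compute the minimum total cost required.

18

Choose Eli and Kai: together they cover Thu-PM, Tue-PM, Wed-AM — every shift.
Total cost: 11 + 7 = 18.
No cover costs less than 18.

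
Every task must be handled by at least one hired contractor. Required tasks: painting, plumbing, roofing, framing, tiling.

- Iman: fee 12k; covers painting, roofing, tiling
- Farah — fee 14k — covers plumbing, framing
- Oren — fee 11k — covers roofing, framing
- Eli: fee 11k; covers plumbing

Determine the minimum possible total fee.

26

Choose Iman and Farah: together they cover painting, plumbing, roofing, framing, tiling — every task.
Total fee: 12 + 14 = 26.
No cover costs less than 26.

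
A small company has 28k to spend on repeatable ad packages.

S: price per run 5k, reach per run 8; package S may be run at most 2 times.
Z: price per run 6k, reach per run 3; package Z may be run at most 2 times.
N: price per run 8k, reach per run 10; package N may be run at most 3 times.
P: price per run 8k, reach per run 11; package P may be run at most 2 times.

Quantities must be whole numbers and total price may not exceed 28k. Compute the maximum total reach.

Take 2×S and 2×P: price 26 ≤ 28, reach 2·8 + 2·11 = 38.
S has the best ratio (8/5) and is taken to its limit of 2; remaining capacity is filled optimally with the others.

38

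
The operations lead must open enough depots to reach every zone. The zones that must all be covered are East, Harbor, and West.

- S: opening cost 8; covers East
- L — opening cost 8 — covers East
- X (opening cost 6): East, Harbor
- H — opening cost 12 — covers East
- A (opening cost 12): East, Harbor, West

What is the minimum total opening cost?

This is an integer covering problem.
The greedy cost-per-new-zone heuristic would pick X and A for 18, but a cheaper cover exists.
A alone covers East, Harbor, West — every zone.
Total opening cost: 12.
No cover costs less than 12.

12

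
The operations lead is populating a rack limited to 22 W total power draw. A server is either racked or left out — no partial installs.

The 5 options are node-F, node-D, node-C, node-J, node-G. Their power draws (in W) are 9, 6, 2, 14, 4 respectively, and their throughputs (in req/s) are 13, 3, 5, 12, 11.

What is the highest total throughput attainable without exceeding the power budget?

Allowing fractional choices, the relaxed optimum would be about 35.0, but servers are indivisible.
node-F + node-D + node-C + node-G: power draw 9 + 6 + 2 + 4 = 21 ≤ 22, throughput 13 + 3 + 5 + 11 = 32.
node-F + node-C + node-G: power draw 9 + 2 + 4 = 15 ≤ 22, throughput 13 + 5 + 11 = 29.
Best is node-F, node-D, node-C, and node-G with total throughput 32.

32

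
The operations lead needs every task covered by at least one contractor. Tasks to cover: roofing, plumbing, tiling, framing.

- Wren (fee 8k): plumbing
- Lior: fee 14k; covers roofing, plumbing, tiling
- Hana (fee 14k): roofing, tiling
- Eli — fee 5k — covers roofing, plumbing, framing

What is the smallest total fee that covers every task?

19

This is a weighted set-cover instance.
Choose Lior and Eli: together they cover roofing, plumbing, tiling, framing — every task.
Total fee: 14 + 5 = 19.
No cover costs less than 19.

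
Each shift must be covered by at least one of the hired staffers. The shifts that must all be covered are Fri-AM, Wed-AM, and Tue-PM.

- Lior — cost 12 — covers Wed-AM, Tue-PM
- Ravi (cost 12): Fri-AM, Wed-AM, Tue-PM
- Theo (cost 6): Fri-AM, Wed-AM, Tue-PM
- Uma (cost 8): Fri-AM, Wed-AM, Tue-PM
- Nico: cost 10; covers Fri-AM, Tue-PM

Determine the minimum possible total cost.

Theo alone covers Fri-AM, Wed-AM, Tue-PM — every shift.
Total cost: 6.
No cover costs less than 6.

6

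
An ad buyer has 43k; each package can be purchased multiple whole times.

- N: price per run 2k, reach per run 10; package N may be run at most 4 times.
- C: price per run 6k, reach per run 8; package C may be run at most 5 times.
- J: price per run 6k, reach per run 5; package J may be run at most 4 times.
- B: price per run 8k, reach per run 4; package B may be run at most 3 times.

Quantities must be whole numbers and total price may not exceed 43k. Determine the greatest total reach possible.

N has the best ratio (10/2); taking only N gives at most 4×10 = 40 (stopped by the supply cap of 4).
Mixing does better — 4×N and 5×C: price 38 ≤ 43, reach 4·10 + 5·8 = 80.

80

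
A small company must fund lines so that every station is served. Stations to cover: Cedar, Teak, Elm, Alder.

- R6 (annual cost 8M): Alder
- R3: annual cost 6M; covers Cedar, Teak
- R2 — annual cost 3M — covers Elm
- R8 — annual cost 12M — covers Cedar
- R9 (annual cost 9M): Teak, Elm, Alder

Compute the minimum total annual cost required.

This is a weighted set-cover instance.
The greedy cost-per-new-station heuristic would pick R3, R2, and R6 for 17, but a cheaper cover exists.
Choose R3 and R9: together they cover Cedar, Teak, Elm, Alder — every station.
Total annual cost: 6 + 9 = 15.
No cover costs less than 15.

15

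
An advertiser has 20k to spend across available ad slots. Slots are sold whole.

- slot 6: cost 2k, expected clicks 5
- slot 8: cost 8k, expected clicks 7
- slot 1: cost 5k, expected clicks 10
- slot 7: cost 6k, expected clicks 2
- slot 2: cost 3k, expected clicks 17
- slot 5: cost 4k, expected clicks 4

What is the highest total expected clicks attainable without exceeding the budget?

39

This is an integer program with binary decision variables.
Allowing fractional choices, the relaxed optimum would be about 41.2, but ad slots are indivisible.
slot 6 + slot 8 + slot 1 + slot 2: cost 2 + 8 + 5 + 3 = 18 ≤ 20, expected clicks 5 + 7 + 10 + 17 = 39.
slot 8 + slot 1 + slot 2 + slot 5: cost 8 + 5 + 3 + 4 = 20 ≤ 20, expected clicks 7 + 10 + 17 + 4 = 38.
Best is slot 6, slot 8, slot 1, and slot 2 with total expected clicks 39.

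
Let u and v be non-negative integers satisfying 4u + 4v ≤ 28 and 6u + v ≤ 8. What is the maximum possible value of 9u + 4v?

28

(u,v)=(0,7) is feasible, giving 28.
(u,v)=(0,6) is feasible, giving 24.
(u,v)=(0,5) is feasible, giving 20.
Maximum is 28 at (u,v)=(0,7).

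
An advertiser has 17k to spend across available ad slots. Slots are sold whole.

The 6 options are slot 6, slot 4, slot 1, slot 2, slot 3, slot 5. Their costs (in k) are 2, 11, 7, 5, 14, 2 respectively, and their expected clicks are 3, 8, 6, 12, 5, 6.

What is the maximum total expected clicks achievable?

Allowing fractional choices, the relaxed optimum would be about 27.7, but ad slots are indivisible.
slot 1 + slot 2 + slot 5: cost 7 + 5 + 2 = 14 ≤ 17, expected clicks 6 + 12 + 6 = 24.
slot 6 + slot 1 + slot 2 + slot 5: cost 2 + 7 + 5 + 2 = 16 ≤ 17, expected clicks 3 + 6 + 12 + 6 = 27.
Best is slot 6, slot 1, slot 2, and slot 5 with total expected clicks 27.

27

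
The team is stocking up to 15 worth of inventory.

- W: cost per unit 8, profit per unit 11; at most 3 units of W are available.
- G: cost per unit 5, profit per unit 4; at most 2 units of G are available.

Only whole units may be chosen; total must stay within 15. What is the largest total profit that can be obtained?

1×W and 1×G: cost 13 ≤ 15, profit 1·11 + 1·4 = 15.
1×W: cost 8 ≤ 15, profit 1·11 = 11.
Best is 15.

15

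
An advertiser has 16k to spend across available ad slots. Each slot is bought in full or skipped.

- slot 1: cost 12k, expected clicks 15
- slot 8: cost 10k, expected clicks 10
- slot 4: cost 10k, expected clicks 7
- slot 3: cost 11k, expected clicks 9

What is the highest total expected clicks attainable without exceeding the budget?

15

Allowing fractional choices, the relaxed optimum would be about 19.0, but ad slots are indivisible.
slot 8: cost 10 ≤ 16, expected clicks 10.
slot 1: cost 12 ≤ 16, expected clicks 15.
slot 3: cost 11 ≤ 16, expected clicks 9.
Best is slot 1 with total expected clicks 15.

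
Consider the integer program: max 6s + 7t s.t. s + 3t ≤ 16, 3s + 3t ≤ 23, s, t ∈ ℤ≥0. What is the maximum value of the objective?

Relaxing integrality, the LP optimum is 50.17 at (s,t) = (3.5, 4.17), which is not an integer point.
(s,t)=(3,4): 1·3+3·4=15≤16, 3·3+3·4=21≤23, objective 46.
(s,t)=(4,3): 1·4+3·3=13≤16, 3·4+3·3=21≤23, objective 45.
(s,t)=(2,4): 1·2+3·4=14≤16, 3·2+3·4=18≤23, objective 40.
No feasible integer point exceeds 46.

46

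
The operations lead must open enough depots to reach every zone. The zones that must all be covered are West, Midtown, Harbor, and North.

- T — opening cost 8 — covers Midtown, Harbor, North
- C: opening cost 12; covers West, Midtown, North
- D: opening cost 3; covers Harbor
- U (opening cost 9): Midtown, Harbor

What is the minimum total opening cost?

15

The greedy cost-per-new-zone heuristic would pick T and C for 20, but a cheaper cover exists.
Choose C and D: together they cover West, Midtown, Harbor, North — every zone.
Total opening cost: 12 + 3 = 15.
No cover costs less than 15.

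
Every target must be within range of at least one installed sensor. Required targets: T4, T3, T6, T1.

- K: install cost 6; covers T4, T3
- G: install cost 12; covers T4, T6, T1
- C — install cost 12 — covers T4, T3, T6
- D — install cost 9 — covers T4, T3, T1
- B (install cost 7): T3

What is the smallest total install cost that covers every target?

18

This is a weighted set-cover instance.
Choose K and G: together they cover T4, T3, T6, T1 — every target.
Total install cost: 6 + 12 = 18.
No cover costs less than 18.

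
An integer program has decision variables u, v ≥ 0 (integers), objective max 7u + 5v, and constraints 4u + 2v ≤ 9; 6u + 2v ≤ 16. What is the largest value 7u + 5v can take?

20

Relaxing integrality, the LP optimum is 22.50 at (u,v) = (0, 4.5), which is not an integer point.
(u,v)=(0,4): 4·0+2·4=8≤9, 6·0+2·4=8≤16, objective 20.
(u,v)=(0,3): 4·0+2·3=6≤9, 6·0+2·3=6≤16, objective 15.
No feasible integer point exceeds 20.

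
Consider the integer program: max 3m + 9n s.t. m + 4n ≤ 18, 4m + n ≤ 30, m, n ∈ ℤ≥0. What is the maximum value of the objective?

The continuous relaxation peaks at (6.8, 2.8) with value 45.60; rounding to a feasible lattice point costs some objective.
(m,n)=(6,3): 1·6+4·3=18≤18, 4·6+1·3=27≤30, objective 45.
(m,n)=(5,3): 1·5+4·3=17≤18, 4·5+1·3=23≤30, objective 42.
No feasible integer point exceeds 45.

45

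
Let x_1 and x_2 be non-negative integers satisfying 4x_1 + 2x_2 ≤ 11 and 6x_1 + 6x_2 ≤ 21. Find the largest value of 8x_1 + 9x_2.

Relaxing integrality, the LP optimum is 31.50 at (x_1,x_2) = (0, 3.5), which is not an integer point.
(x_1,x_2)=(0,3) is feasible, giving 27.
(x_1,x_2)=(1,2) is feasible, giving 26.
(x_1,x_2)=(0,2) is feasible, giving 18.
No feasible integer point exceeds 27.

27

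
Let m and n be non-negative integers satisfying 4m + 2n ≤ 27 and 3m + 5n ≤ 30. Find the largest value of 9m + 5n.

60

The continuous relaxation peaks at (5.36, 2.79) with value 62.14; rounding to a feasible lattice point costs some objective.
(m,n)=(5,3) is feasible, giving 60.
(m,n)=(6,1) is feasible, giving 59.
(m,n)=(5,2) is feasible, giving 55.
No feasible integer point exceeds 60.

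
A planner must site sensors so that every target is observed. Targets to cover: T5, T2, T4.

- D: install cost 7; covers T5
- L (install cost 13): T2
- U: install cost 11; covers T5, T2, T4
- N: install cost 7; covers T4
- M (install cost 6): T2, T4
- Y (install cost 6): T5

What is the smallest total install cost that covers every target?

11

U alone covers T5, T2, T4 — every target.
Total install cost: 11.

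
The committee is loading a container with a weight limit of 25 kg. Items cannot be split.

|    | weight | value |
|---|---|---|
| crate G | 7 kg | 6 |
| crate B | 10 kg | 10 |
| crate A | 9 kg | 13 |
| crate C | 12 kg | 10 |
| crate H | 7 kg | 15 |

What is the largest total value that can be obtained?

34

Allowing fractional choices, the relaxed optimum would be about 37.0, but items are indivisible.
crate G + crate A + crate H: weight 7 + 9 + 7 = 23 ≤ 25, value 6 + 13 + 15 = 34.
crate G + crate B + crate H: weight 7 + 10 + 7 = 24 ≤ 25, value 6 + 10 + 15 = 31.
Best is crate G, crate A, and crate H with total value 34.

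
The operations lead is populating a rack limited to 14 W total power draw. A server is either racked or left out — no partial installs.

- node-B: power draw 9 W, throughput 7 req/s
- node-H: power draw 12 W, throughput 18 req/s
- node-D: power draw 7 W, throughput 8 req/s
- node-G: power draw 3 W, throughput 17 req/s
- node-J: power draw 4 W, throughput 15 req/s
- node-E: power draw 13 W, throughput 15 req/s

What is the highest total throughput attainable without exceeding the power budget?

Allowing fractional choices, the relaxed optimum would be about 42.5, but servers are indivisible.
node-D + node-G: power draw 7 + 3 = 10 ≤ 14, throughput 8 + 17 = 25.
node-D + node-G + node-J: power draw 7 + 3 + 4 = 14 ≤ 14, throughput 8 + 17 + 15 = 40.
node-G + node-J: power draw 3 + 4 = 7 ≤ 14, throughput 17 + 15 = 32.
Best is node-D, node-G, and node-J with total throughput 40.

40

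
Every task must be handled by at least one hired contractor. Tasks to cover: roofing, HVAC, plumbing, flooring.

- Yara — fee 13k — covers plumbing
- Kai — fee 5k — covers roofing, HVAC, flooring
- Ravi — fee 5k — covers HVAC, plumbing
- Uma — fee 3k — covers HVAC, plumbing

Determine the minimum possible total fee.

Choose Kai and Uma: together they cover roofing, HVAC, plumbing, flooring — every task.
Total fee: 5 + 3 = 8.
No cover costs less than 8.

8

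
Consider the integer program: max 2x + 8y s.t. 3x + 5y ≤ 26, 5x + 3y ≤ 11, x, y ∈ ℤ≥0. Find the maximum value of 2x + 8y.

Relaxing integrality, the LP optimum is 29.33 at (x,y) = (0, 3.67), which is not an integer point.
(x,y)=(0,3): 3·0+5·3=15≤26, 5·0+3·3=9≤11, objective 24.
(x,y)=(1,2): 3·1+5·2=13≤26, 5·1+3·2=11≤11, objective 18.
(x,y)=(0,2): 3·0+5·2=10≤26, 5·0+3·2=6≤11, objective 16.
No feasible integer point exceeds 24.

24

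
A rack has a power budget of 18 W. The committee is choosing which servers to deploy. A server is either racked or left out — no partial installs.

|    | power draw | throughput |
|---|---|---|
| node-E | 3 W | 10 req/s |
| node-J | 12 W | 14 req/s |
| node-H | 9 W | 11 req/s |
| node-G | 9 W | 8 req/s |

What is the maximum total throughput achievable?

Take node-E and node-J: power draw 3 + 12 = 15 ≤ 18, throughput 10 + 14 = 24.
No other feasible combination does better.

24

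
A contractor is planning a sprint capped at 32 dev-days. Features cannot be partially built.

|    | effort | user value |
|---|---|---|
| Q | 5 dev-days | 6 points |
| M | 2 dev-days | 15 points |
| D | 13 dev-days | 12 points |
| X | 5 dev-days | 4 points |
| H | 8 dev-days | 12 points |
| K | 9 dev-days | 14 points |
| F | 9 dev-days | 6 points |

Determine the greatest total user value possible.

53

Allowing fractional choices, the relaxed optimum would be about 54.4, but features are indivisible.
Q + M + X + H + K: effort 5 + 2 + 5 + 8 + 9 = 29 ≤ 32, user value 6 + 15 + 4 + 12 + 14 = 51.
M + D + H + K: effort 2 + 13 + 8 + 9 = 32 ≤ 32, user value 15 + 12 + 12 + 14 = 53.
Best is M, D, H, and K with total user value 53.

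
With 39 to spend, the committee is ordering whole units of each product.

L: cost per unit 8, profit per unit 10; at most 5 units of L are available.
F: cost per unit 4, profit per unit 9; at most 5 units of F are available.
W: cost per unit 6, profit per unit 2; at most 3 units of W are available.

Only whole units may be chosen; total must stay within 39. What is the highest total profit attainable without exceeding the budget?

65

Take 2×L and 5×F: cost 36 ≤ 39, profit 2·10 + 5·9 = 65.
F has the best ratio (9/4) and is taken to its limit of 5; remaining capacity is filled optimally with the others.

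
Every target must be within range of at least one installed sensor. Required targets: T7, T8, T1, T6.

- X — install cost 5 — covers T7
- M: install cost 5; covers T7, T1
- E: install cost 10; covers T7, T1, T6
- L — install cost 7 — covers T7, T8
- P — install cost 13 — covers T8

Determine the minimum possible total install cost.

17

This is an integer covering problem.
The greedy cost-per-new-target heuristic would pick M, L, and E for 22, but a cheaper cover exists.
Choose E and L: together they cover T7, T8, T1, T6 — every target.
Total install cost: 10 + 7 = 17.
No cover costs less than 17.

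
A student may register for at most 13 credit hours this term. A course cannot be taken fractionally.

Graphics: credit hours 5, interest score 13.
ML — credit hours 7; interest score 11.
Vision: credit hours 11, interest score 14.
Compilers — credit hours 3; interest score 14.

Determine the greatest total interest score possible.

Graphics + Compilers: credit hours 5 + 3 = 8 ≤ 13, interest score 13 + 14 = 27.
Graphics + ML: credit hours 5 + 7 = 12 ≤ 13, interest score 13 + 11 = 24.
ML + Compilers: credit hours 7 + 3 = 10 ≤ 13, interest score 11 + 14 = 25.
Best is Graphics and Compilers with total interest score 27.

27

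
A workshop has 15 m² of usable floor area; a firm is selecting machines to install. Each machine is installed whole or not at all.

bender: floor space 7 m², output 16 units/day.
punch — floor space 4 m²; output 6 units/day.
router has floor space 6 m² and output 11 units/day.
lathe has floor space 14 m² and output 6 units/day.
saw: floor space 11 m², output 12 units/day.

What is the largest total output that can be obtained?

Take bender and router: floor space 7 + 6 = 13 ≤ 15, output 16 + 11 = 27.
No other feasible combination does better.

27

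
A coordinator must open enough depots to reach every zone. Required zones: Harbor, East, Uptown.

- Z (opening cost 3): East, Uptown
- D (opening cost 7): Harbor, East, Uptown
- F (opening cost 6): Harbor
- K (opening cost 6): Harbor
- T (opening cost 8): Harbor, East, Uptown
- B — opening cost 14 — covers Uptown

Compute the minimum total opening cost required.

D alone covers Harbor, East, Uptown — every zone.
Total opening cost: 7.

7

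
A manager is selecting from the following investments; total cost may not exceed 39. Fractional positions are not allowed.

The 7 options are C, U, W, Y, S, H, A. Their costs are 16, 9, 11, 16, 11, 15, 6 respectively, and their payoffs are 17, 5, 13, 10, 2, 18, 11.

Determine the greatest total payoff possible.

46

Allowing fractional choices, the relaxed optimum would be about 49.4, but investments are indivisible.
C + W + A: cost 16 + 11 + 6 = 33 ≤ 39, payoff 17 + 13 + 11 = 41.
C + H + A: cost 16 + 15 + 6 = 37 ≤ 39, payoff 17 + 18 + 11 = 46.
W + H + A: cost 11 + 15 + 6 = 32 ≤ 39, payoff 13 + 18 + 11 = 42.
Best is C, H, and A with total payoff 46.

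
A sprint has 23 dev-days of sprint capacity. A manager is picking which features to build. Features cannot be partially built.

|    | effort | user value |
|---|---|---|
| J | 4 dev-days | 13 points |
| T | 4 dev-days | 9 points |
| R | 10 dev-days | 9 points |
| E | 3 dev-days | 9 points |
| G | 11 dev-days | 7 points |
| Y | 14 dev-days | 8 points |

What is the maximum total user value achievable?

J + T + E + G: effort 4 + 4 + 3 + 11 = 22 ≤ 23, user value 13 + 9 + 9 + 7 = 38.
J + T + R + E: effort 4 + 4 + 10 + 3 = 21 ≤ 23, user value 13 + 9 + 9 + 9 = 40.
Best is J, T, R, and E with total user value 40.

40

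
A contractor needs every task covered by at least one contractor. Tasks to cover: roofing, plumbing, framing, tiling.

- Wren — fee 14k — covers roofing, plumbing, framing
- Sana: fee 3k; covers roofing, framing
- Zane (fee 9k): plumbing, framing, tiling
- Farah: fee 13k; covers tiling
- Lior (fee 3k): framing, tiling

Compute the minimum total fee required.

12

This is an integer covering problem.
The greedy cost-per-new-task heuristic would pick Sana, Lior, and Zane for 15, but a cheaper cover exists.
Choose Sana and Zane: together they cover roofing, plumbing, framing, tiling — every task.
Total fee: 3 + 9 = 12.
No cover costs less than 12.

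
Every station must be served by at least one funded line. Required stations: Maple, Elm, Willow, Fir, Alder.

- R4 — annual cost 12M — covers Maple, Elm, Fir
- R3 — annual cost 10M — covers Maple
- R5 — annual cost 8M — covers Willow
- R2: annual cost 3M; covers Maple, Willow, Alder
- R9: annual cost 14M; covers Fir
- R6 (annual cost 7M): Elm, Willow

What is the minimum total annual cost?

Choose R4 and R2: together they cover Maple, Elm, Willow, Fir, Alder — every station.
Total annual cost: 12 + 3 = 15.
No cover costs less than 15.

15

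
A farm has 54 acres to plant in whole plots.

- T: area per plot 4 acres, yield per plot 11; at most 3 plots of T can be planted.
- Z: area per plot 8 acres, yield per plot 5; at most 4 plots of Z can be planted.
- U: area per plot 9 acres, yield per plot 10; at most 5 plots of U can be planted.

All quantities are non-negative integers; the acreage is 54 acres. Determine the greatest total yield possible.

73

Take 3×T and 4×U: area 48 ≤ 54, yield 3·11 + 4·10 = 73.
T has the best ratio (11/4) and is taken to its limit of 3; remaining capacity is filled optimally with the others.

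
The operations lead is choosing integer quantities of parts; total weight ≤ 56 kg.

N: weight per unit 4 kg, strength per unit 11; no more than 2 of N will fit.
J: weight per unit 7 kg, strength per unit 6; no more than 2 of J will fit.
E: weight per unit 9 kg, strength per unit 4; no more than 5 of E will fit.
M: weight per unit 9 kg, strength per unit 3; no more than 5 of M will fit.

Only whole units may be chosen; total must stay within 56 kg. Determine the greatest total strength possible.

This is a bounded integer knapsack.
Take 2×N, 2×J, and 3×E: weight 49 ≤ 56, strength 2·11 + 2·6 + 3·4 = 46.
N has the best ratio (11/4) and is taken to its limit of 2; remaining capacity is filled optimally with the others.

46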